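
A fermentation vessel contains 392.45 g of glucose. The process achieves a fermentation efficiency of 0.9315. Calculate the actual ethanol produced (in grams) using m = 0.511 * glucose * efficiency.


Actual ethanol: m = 0.511 * 392.45 * 0.9315
m = 186.8048 g

186.8048 g


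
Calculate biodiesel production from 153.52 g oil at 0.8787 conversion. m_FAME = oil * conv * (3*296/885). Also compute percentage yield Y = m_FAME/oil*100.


m_FAME = oil * conv * (3 * 296 / 885) = oil * conv * (888/885)
= 153.52 * 0.8787 * 888 / 885
= 135.3553 g
Y = m_FAME / oil * 100 = conv * (888/885) * 100
= 0.8787 * 888 / 885 * 100
= 88.17%

135.3553 g FAME; Y = 88.17%


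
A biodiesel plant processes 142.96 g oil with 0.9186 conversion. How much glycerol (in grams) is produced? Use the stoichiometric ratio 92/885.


glycerol = oil * conv * (92/885)
= 142.96 * 0.9186 * 92 / 885
= 13.6517 g

13.6517 g


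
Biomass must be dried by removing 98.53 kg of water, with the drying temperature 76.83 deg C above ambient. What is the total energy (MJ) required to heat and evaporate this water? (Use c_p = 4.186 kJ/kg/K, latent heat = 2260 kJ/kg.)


E = m_water * (4.186 * dT + 2260) / 1000
= 98.53 * (4.186 * 76.83 + 2260) / 1000
= 254.3661 MJ

254.3661 MJ


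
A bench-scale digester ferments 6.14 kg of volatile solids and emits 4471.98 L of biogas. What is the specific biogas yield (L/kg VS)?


Y = V / VS
= 4471.98 / 6.14
= 728.3355 L/kg VS

728.3355 L/kg VS


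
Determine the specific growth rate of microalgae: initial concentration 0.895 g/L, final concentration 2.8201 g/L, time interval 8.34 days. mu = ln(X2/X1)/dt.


mu = ln(X2/X1) / dt
= ln(2.8201/0.895) / 8.34
= 0.1376 per day

0.1376 per day


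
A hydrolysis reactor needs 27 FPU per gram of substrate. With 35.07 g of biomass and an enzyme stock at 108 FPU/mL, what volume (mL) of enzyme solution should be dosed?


V = dosage * m_sub / activity
V = 27 * 35.07 / 108
V = 8.7675 mL

8.7675 mL


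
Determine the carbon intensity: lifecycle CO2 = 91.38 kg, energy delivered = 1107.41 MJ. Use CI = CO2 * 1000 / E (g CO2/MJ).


CI = CO2 * 1000 / E
= 91.38 * 1000 / 1107.41
= 82.5169 g CO2/MJ

82.5169 g CO2/MJ


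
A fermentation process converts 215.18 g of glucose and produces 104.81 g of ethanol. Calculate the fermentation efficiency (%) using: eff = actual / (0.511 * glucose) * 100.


Fermentation efficiency = (actual / (0.511 * glucose)) * 100
= (104.81 / (0.511 * 215.18)) * 100
= 95.3191%

95.3191%


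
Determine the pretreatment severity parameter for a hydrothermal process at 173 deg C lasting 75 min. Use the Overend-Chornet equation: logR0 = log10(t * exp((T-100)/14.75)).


logR0 = log10(t * exp((T - 100) / 14.75))
= log10(75 * exp((173 - 100) / 14.75))
= 4.0245

4.0245


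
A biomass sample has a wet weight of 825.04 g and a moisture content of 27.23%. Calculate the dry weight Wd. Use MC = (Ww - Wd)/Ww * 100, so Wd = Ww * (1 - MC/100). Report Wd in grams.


Wd = Ww * (1 - MC/100)
= 825.04 * (1 - 27.23/100)
= 600.3816 g

600.3816 g


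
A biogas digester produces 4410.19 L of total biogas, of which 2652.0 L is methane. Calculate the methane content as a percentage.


CH4% = V_CH4 / V_total * 100
= 2652.0 / 4410.19 * 100
= 60.1335%

60.1335%


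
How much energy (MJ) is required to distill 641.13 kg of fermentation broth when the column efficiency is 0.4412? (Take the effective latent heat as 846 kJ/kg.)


E = m * 846 / (eta * 1000)
= 641.13 * 846 / (0.4412 * 1000)
= 1229.3653 MJ

1229.3653 MJ


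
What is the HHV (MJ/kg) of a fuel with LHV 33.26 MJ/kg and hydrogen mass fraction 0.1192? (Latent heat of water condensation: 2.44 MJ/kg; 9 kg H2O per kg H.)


HHV = LHV + H_frac * 9 * 2.44
= 33.26 + 0.1192 * 9 * 2.44
= 35.8776 MJ/kg

35.8776 MJ/kg


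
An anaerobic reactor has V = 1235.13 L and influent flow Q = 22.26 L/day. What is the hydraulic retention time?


HRT = V / Q
= 1235.13 / 22.26
= 55.4865 days

55.4865 days


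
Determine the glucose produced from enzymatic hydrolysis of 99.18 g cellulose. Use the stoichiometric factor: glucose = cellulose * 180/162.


glucose = cellulose * 180/162
= 99.18 * 180/162
= 110.2000 g

110.2000 g


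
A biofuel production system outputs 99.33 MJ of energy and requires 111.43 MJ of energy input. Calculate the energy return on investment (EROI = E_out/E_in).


EROI = E_out / E_in
= 99.33 / 111.43
= 0.8914

0.8914


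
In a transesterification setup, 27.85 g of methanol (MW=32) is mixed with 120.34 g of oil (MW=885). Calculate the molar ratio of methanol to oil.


Molar ratio = n_MeOH / n_oil = (MeOH/32) / (oil/885) = (MeOH * 885) / (32 * oil)
= (27.85 * 885) / (32 * 120.34)
= 6.4004

6.4004


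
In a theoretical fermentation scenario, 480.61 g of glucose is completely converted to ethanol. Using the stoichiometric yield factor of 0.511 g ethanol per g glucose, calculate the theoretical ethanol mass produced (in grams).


Theoretical ethanol yield: m_EtOH = 0.511 * m_glucose
m_EtOH = 0.511 * 480.61 = 245.5917 g

245.5917 g


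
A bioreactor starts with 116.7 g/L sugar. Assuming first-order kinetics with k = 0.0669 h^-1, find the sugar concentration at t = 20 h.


S = S0 * exp(-k * t)
S = 116.7 * exp(-0.0669 * 20)
S = 30.6186 g/L

30.6186 g/L


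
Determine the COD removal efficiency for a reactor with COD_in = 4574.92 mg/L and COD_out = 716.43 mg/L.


eta = (COD_in - COD_out) / COD_in * 100
= (4574.92 - 716.43) / 4574.92 * 100
= 84.3401%

84.3401%


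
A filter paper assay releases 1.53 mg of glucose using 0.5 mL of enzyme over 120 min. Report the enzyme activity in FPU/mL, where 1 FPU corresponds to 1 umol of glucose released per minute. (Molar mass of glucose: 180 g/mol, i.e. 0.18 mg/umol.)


Activity = glucose_mg / (0.18 mg/umol * V_mL * t_min)
= 1.53 / (0.18 * 0.5 * 120)
= 0.1417 FPU/mL

0.1417 FPU/mL


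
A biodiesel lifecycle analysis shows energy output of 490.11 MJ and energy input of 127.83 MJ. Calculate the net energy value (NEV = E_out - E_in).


NEV = E_out - E_in
= 490.11 - 127.83
= 362.2800 MJ

362.2800 MJ


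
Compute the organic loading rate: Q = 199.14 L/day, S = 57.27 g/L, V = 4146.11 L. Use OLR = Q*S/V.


OLR = Q * S / V
= 199.14 * 57.27 / 4146.11
= 2.7507 g/L/day

2.7507 g/L/day


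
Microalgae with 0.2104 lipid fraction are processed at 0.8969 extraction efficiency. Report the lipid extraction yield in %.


Y = lipid_content * extraction_eff * 100
= 0.2104 * 0.8969 * 100
= 18.8708%

18.8708%


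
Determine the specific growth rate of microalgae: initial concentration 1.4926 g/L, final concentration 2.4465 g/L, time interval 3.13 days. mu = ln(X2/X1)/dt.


mu = ln(X2/X1) / dt
= ln(2.4465/1.4926) / 3.13
= 0.1579 per day

0.1579 per day


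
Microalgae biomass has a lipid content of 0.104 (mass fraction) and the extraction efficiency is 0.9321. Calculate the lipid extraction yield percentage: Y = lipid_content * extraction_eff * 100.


Y = lipid_content * extraction_eff * 100
= 0.104 * 0.9321 * 100
= 9.6938%

9.6938%


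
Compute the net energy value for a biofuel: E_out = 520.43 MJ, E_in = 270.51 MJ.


NEV = E_out - E_in
= 520.43 - 270.51
= 249.9200 MJ

249.9200 MJ


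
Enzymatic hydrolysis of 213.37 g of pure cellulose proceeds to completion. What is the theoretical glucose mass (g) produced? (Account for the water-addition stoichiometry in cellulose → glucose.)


glucose = cellulose * 180/162
= 213.37 * 180/162
= 237.0778 g

237.0778 g


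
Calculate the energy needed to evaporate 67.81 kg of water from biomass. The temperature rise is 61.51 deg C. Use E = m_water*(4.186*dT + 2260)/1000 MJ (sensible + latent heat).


E = m_water * (4.186 * dT + 2260) / 1000
= 67.81 * (4.186 * 61.51 + 2260) / 1000
= 170.7104 MJ

170.7104 MJ


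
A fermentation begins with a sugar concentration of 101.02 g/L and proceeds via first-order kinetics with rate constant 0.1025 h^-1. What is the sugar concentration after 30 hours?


S = S0 * exp(-k * t)
S = 101.02 * exp(-0.1025 * 30)
S = 4.6661 g/L

4.6661 g/L


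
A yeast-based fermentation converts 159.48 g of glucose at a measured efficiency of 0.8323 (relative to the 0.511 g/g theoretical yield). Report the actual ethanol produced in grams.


Actual ethanol: m = 0.511 * 159.48 * 0.8323
m = 67.8277 g

67.8277 g


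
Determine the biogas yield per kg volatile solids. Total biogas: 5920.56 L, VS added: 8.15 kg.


Y = V / VS
= 5920.56 / 8.15
= 726.4491 L/kg VS

726.4491 L/kg VS


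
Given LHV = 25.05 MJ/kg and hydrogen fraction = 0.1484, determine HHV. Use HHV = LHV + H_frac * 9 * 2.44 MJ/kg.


HHV = LHV + H_frac * 9 * 2.44
= 25.05 + 0.1484 * 9 * 2.44
= 28.3089 MJ/kg

28.3089 MJ/kg


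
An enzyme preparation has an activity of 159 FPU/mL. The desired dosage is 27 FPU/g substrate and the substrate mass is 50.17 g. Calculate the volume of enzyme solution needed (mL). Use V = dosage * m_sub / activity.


V = dosage * m_sub / activity
V = 27 * 50.17 / 159
V = 8.5194 mL

8.5194 mL


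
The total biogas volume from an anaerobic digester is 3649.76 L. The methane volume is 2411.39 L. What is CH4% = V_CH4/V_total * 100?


CH4% = V_CH4 / V_total * 100
= 2411.39 / 3649.76 * 100
= 66.0698%

66.0698%


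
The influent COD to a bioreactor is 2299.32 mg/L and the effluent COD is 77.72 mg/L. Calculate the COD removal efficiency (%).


eta = (COD_in - COD_out) / COD_in * 100
= (2299.32 - 77.72) / 2299.32 * 100
= 96.6199%

96.6199%


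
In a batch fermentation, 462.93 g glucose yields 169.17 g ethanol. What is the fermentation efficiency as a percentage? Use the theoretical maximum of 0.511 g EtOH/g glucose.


Fermentation efficiency = (actual / (0.511 * glucose)) * 100
= (169.17 / (0.511 * 462.93)) * 100
= 71.5134%

71.5134%


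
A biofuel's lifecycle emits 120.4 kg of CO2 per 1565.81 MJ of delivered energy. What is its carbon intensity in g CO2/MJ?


CI = CO2 * 1000 / E
= 120.4 * 1000 / 1565.81
= 76.8931 g CO2/MJ

76.8931 g CO2/MJ


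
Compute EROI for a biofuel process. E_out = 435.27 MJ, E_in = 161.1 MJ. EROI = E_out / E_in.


EROI = E_out / E_in
= 435.27 / 161.1
= 2.7019

2.7019


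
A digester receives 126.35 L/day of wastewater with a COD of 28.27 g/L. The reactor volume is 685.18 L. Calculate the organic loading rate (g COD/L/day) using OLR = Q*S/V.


OLR = Q * S / V
= 126.35 * 28.27 / 685.18
= 5.2131 g/L/day

5.2131 g/L/day


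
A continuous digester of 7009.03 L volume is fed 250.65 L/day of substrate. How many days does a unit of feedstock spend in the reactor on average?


HRT = V / Q
= 7009.03 / 250.65
= 27.9634 days

27.9634 days


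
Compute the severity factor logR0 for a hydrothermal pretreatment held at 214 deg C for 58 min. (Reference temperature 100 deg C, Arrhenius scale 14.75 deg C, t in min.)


logR0 = log10(t * exp((T - 100) / 14.75))
= log10(58 * exp((214 - 100) / 14.75))
= 5.1200

5.1200


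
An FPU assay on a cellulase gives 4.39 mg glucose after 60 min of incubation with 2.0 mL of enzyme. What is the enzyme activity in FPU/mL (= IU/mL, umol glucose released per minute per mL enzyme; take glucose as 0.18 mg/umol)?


Activity = glucose_mg / (0.18 mg/umol * V_mL * t_min)
= 4.39 / (0.18 * 2.0 * 60)
= 0.2032 FPU/mL

0.2032 FPU/mL


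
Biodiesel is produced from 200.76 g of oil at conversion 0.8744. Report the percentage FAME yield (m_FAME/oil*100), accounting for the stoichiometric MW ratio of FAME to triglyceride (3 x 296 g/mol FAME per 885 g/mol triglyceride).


m_FAME = oil * conv * (3 * 296 / 885) = oil * conv * (888/885)
= 200.76 * 0.8744 * 888 / 885
= 176.1396 g
Y = m_FAME / oil * 100 = conv * (888/885) * 100
= 0.8744 * 888 / 885 * 100
= 87.74%

87.74%


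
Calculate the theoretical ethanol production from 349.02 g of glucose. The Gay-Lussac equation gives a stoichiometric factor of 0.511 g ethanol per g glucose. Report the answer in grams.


Theoretical ethanol yield: m_EtOH = 0.511 * m_glucose
m_EtOH = 0.511 * 349.02 = 178.3492 g

178.3492 g


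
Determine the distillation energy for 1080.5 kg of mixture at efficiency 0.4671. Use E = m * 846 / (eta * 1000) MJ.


E = m * 846 / (eta * 1000)
= 1080.5 * 846 / (0.4671 * 1000)
= 1956.9750 MJ

1956.9750 MJ


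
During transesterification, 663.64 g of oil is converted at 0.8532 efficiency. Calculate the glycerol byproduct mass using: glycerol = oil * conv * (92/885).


glycerol = oil * conv * (92/885)
= 663.64 * 0.8532 * 92 / 885
= 58.8610 g

58.8610 g


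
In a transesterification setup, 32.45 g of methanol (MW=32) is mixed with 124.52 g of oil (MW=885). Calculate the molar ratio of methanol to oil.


Molar ratio = n_MeOH / n_oil = (MeOH/32) / (oil/885) = (MeOH * 885) / (32 * oil)
= (32.45 * 885) / (32 * 124.52)
= 7.2072

7.2072


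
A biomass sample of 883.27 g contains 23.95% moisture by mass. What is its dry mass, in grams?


Wd = Ww * (1 - MC/100)
= 883.27 * (1 - 23.95/100)
= 671.7268 g

671.7268 g


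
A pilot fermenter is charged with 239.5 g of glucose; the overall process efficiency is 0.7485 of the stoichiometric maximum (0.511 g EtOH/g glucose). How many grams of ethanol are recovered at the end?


Actual ethanol: m = 0.511 * 239.5 * 0.7485
m = 91.6048 g

91.6048 g


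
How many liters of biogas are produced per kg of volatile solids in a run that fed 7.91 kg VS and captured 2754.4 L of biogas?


Y = V / VS
= 2754.4 / 7.91
= 348.2174 L/kg VS

348.2174 L/kg VS


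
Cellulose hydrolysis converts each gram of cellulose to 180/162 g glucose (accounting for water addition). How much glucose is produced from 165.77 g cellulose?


glucose = cellulose * 180/162
= 165.77 * 180/162
= 184.1889 g

184.1889 g


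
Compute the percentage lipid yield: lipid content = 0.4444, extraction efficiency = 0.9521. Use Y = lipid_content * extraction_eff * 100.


Y = lipid_content * extraction_eff * 100
= 0.4444 * 0.9521 * 100
= 42.3113%

42.3113%


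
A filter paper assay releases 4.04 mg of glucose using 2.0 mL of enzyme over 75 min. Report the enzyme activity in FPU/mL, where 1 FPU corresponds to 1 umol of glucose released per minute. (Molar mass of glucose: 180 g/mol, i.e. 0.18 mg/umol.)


Activity = glucose_mg / (0.18 mg/umol * V_mL * t_min)
= 4.04 / (0.18 * 2.0 * 75)
= 0.1496 FPU/mL

0.1496 FPU/mL


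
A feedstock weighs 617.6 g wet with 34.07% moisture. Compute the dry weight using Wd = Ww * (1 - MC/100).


Wd = Ww * (1 - MC/100)
= 617.6 * (1 - 34.07/100)
= 407.1837 g

407.1837 g


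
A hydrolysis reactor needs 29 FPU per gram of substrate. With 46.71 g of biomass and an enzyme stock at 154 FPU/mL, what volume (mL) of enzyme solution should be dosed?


V = dosage * m_sub / activity
V = 29 * 46.71 / 154
V = 8.7960 mL

8.7960 mL


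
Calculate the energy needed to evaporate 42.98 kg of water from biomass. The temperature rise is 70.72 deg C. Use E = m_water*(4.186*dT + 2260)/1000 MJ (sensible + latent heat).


E = m_water * (4.186 * dT + 2260) / 1000
= 42.98 * (4.186 * 70.72 + 2260) / 1000
= 109.8583 MJ

109.8583 MJ


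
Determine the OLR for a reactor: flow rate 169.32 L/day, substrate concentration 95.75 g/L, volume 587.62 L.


OLR = Q * S / V
= 169.32 * 95.75 / 587.62
= 27.5899 g/L/day

27.5899 g/L/day


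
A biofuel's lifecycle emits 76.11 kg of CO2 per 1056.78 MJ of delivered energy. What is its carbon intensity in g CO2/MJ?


CI = CO2 * 1000 / E
= 76.11 * 1000 / 1056.78
= 72.0207 g CO2/MJ

72.0207 g CO2/MJ


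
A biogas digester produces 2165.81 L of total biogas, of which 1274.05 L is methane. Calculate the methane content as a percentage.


CH4% = V_CH4 / V_total * 100
= 1274.05 / 2165.81 * 100
= 58.8256%

58.8256%


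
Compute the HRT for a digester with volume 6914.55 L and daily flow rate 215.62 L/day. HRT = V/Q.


HRT = V / Q
= 6914.55 / 215.62
= 32.0682 days

32.0682 days


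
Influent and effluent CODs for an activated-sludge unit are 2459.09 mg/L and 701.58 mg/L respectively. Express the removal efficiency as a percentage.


eta = (COD_in - COD_out) / COD_in * 100
= (2459.09 - 701.58) / 2459.09 * 100
= 71.4699%

71.4699%


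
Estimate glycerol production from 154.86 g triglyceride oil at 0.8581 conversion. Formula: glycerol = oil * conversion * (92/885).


glycerol = oil * conv * (92/885)
= 154.86 * 0.8581 * 92 / 885
= 13.8141 g

13.8141 g


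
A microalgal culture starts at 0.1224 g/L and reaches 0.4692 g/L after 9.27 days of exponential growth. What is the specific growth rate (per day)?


mu = ln(X2/X1) / dt
= ln(0.4692/0.1224) / 9.27
= 0.1450 per day

0.1450 per day


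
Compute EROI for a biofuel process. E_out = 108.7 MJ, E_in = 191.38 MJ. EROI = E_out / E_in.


EROI = E_out / E_in
= 108.7 / 191.38
= 0.5680

0.5680


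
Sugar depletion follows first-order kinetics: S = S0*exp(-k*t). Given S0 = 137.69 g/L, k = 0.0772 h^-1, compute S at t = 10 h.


S = S0 * exp(-k * t)
S = 137.69 * exp(-0.0772 * 10)
S = 63.6249 g/L

63.6249 g/L


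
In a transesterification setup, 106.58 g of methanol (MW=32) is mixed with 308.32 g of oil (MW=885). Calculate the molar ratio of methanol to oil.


Molar ratio = n_MeOH / n_oil = (MeOH/32) / (oil/885) = (MeOH * 885) / (32 * oil)
= (106.58 * 885) / (32 * 308.32)
= 9.5602

9.5602


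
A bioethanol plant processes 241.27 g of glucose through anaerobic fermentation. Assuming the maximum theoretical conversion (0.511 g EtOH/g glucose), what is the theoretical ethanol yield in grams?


Theoretical ethanol yield: m_EtOH = 0.511 * m_glucose
m_EtOH = 0.511 * 241.27 = 123.2890 g

123.2890 g


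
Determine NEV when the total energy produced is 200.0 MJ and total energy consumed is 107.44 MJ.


NEV = E_out - E_in
= 200.0 - 107.44
= 92.5600 MJ

92.5600 MJ


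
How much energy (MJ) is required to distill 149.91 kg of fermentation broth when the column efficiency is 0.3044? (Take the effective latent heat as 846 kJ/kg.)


E = m * 846 / (eta * 1000)
= 149.91 * 846 / (0.3044 * 1000)
= 416.6355 MJ

416.6355 MJ


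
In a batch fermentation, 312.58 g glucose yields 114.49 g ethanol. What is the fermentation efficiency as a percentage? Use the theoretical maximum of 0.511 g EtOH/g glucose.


Fermentation efficiency = (actual / (0.511 * glucose)) * 100
= (114.49 / (0.511 * 312.58)) * 100
= 71.6779%

71.6779%


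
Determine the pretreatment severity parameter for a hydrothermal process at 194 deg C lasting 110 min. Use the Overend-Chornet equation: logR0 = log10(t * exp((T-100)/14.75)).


logR0 = log10(t * exp((T - 100) / 14.75))
= log10(110 * exp((194 - 100) / 14.75))
= 4.8091

4.8091


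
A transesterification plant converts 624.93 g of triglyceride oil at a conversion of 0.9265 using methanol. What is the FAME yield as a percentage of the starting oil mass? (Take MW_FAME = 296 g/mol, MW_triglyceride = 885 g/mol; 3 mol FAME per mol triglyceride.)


m_FAME = oil * conv * (3 * 296 / 885) = oil * conv * (888/885)
= 624.93 * 0.9265 * 888 / 885
= 580.9603 g
Y = m_FAME / oil * 100 = conv * (888/885) * 100
= 0.9265 * 888 / 885 * 100
= 92.96%

92.96%


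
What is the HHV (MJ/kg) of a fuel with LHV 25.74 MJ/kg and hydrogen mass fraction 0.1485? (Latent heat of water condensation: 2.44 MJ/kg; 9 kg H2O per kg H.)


HHV = LHV + H_frac * 9 * 2.44
= 25.74 + 0.1485 * 9 * 2.44
= 29.0011 MJ/kg

29.0011 MJ/kg


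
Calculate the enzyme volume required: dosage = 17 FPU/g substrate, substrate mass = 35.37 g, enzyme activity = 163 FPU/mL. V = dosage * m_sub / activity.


V = dosage * m_sub / activity
V = 17 * 35.37 / 163
V = 3.6889 mL

3.6889 mL


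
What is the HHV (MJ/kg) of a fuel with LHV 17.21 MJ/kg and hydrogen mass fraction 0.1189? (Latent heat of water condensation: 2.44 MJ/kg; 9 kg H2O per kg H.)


HHV = LHV + H_frac * 9 * 2.44
= 17.21 + 0.1189 * 9 * 2.44
= 19.8210 MJ/kg

19.8210 MJ/kg


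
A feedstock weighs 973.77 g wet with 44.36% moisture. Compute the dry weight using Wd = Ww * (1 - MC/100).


Wd = Ww * (1 - MC/100)
= 973.77 * (1 - 44.36/100)
= 541.8056 g

541.8056 g


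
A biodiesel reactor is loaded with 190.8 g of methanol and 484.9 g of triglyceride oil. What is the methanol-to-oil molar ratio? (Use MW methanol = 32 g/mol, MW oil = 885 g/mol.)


Molar ratio = n_MeOH / n_oil = (MeOH/32) / (oil/885) = (MeOH * 885) / (32 * oil)
= (190.8 * 885) / (32 * 484.9)
= 10.8823

10.8823


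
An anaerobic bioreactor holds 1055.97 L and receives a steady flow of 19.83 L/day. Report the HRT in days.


HRT = V / Q
= 1055.97 / 19.83
= 53.2511 days

53.2511 days


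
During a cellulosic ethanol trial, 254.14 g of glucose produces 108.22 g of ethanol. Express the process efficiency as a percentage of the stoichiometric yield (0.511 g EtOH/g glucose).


Fermentation efficiency = (actual / (0.511 * glucose)) * 100
= (108.22 / (0.511 * 254.14)) * 100
= 83.3323%

83.3323%


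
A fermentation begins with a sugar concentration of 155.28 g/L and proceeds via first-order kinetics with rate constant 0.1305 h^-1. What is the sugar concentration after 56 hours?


S = S0 * exp(-k * t)
S = 155.28 * exp(-0.1305 * 56)
S = 0.1041 g/L

0.1041 g/L


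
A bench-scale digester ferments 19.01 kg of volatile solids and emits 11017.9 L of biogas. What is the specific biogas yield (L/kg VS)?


Y = V / VS
= 11017.9 / 19.01
= 579.5844 L/kg VS

579.5844 L/kg VS


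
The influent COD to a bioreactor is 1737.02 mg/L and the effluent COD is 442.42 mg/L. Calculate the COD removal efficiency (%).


eta = (COD_in - COD_out) / COD_in * 100
= (1737.02 - 442.42) / 1737.02 * 100
= 74.5299%

74.5299%


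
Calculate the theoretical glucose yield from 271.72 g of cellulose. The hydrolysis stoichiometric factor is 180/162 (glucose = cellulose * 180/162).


glucose = cellulose * 180/162
= 271.72 * 180/162
= 301.9111 g

301.9111 g


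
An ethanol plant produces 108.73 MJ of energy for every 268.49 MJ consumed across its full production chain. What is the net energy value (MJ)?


NEV = E_out - E_in
= 108.73 - 268.49
= -159.7600 MJ

-159.7600 MJ


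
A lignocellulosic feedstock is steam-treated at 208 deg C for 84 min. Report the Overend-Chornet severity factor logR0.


logR0 = log10(t * exp((T - 100) / 14.75))
= log10(84 * exp((208 - 100) / 14.75))
= 5.1042

5.1042


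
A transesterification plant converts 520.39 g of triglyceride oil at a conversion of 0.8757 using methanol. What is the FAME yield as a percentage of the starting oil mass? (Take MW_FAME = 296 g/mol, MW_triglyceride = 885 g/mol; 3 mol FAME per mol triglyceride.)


m_FAME = oil * conv * (3 * 296 / 885) = oil * conv * (888/885)
= 520.39 * 0.8757 * 888 / 885
= 457.2503 g
Y = m_FAME / oil * 100 = conv * (888/885) * 100
= 0.8757 * 888 / 885 * 100
= 87.87%

87.87%


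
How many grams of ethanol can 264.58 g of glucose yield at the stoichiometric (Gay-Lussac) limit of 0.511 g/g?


Theoretical ethanol yield: m_EtOH = 0.511 * m_glucose
m_EtOH = 0.511 * 264.58 = 135.2004 g

135.2004 g


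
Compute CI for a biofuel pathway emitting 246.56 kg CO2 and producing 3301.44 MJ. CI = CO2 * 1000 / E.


CI = CO2 * 1000 / E
= 246.56 * 1000 / 3301.44
= 74.6826 g CO2/MJ

74.6826 g CO2/MJ


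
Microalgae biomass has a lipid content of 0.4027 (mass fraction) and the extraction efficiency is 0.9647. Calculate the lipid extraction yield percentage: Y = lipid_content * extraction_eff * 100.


Y = lipid_content * extraction_eff * 100
= 0.4027 * 0.9647 * 100
= 38.8485%

38.8485%


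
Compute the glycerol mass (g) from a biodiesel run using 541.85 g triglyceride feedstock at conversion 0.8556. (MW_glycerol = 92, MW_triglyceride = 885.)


glycerol = oil * conv * (92/885)
= 541.85 * 0.8556 * 92 / 885
= 48.1942 g

48.1942 g


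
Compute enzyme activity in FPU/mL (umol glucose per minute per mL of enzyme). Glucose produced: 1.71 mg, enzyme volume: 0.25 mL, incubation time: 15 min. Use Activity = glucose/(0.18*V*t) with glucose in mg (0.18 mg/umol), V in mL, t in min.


Activity = glucose_mg / (0.18 mg/umol * V_mL * t_min)
= 1.71 / (0.18 * 0.25 * 15)
= 2.5333 FPU/mL

2.5333 FPU/mL


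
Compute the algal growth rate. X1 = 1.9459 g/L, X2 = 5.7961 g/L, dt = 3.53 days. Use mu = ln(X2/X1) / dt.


mu = ln(X2/X1) / dt
= ln(5.7961/1.9459) / 3.53
= 0.3092 per day

0.3092 per day


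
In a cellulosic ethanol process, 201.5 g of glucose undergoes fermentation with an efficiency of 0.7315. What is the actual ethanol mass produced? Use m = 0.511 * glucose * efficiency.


Actual ethanol: m = 0.511 * 201.5 * 0.7315
m = 75.3200 g

75.3200 g


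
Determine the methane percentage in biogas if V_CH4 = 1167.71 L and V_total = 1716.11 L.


CH4% = V_CH4 / V_total * 100
= 1167.71 / 1716.11 * 100
= 68.0440%

68.0440%


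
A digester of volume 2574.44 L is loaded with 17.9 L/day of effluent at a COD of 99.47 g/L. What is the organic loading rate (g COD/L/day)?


OLR = Q * S / V
= 17.9 * 99.47 / 2574.44
= 0.6916 g/L/day

0.6916 g/L/day


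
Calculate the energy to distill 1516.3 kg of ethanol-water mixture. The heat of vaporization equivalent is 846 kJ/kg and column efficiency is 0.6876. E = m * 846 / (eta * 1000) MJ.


E = m * 846 / (eta * 1000)
= 1516.3 * 846 / (0.6876 * 1000)
= 1865.6047 MJ

1865.6047 MJ


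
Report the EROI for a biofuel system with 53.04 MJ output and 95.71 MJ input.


EROI = E_out / E_in
= 53.04 / 95.71
= 0.5542

0.5542


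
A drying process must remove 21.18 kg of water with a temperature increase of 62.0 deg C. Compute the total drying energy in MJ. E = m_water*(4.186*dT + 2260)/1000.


E = m_water * (4.186 * dT + 2260) / 1000
= 21.18 * (4.186 * 62.0 + 2260) / 1000
= 53.3637 MJ

53.3637 MJ


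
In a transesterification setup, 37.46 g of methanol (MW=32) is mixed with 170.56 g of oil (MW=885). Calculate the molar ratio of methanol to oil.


Molar ratio = n_MeOH / n_oil = (MeOH/32) / (oil/885) = (MeOH * 885) / (32 * oil)
= (37.46 * 885) / (32 * 170.56)
= 6.0741

6.0741


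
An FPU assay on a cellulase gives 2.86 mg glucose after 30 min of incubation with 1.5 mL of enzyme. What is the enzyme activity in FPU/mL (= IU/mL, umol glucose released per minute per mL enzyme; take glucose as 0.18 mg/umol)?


Activity = glucose_mg / (0.18 mg/umol * V_mL * t_min)
= 2.86 / (0.18 * 1.5 * 30)
= 0.3531 FPU/mL

0.3531 FPU/mL


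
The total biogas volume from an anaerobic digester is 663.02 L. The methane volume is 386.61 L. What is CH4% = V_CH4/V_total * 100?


CH4% = V_CH4 / V_total * 100
= 386.61 / 663.02 * 100
= 58.3105%

58.3105%


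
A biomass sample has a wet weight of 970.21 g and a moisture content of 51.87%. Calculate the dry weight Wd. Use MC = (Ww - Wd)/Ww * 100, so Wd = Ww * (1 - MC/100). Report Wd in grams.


Wd = Ww * (1 - MC/100)
= 970.21 * (1 - 51.87/100)
= 466.9621 g

466.9621 g


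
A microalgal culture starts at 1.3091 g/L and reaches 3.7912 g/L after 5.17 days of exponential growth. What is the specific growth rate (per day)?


mu = ln(X2/X1) / dt
= ln(3.7912/1.3091) / 5.17
= 0.2057 per day

0.2057 per day


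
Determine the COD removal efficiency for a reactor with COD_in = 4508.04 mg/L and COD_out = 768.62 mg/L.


eta = (COD_in - COD_out) / COD_in * 100
= (4508.04 - 768.62) / 4508.04 * 100
= 82.9500%

82.9500%


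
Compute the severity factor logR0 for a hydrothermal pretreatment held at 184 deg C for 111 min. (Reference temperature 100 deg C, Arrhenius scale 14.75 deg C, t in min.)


logR0 = log10(t * exp((T - 100) / 14.75))
= log10(111 * exp((184 - 100) / 14.75))
= 4.5186

4.5186


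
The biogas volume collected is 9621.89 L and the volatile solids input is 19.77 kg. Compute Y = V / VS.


Y = V / VS
= 9621.89 / 19.77
= 486.6915 L/kg VS

486.6915 L/kg VS


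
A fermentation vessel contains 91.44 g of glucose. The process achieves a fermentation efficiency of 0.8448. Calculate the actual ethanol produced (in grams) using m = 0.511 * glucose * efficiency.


Actual ethanol: m = 0.511 * 91.44 * 0.8448
m = 39.4740 g

39.4740 g


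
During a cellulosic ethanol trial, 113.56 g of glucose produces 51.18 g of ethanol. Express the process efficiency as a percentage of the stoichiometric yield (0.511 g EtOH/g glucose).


Fermentation efficiency = (actual / (0.511 * glucose)) * 100
= (51.18 / (0.511 * 113.56)) * 100
= 88.1970%

88.1970%


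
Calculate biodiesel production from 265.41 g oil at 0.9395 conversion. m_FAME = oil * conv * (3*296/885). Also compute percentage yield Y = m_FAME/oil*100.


m_FAME = oil * conv * (3 * 296 / 885) = oil * conv * (888/885)
= 265.41 * 0.9395 * 888 / 885
= 250.1980 g
Y = m_FAME / oil * 100 = conv * (888/885) * 100
= 0.9395 * 888 / 885 * 100
= 94.27%

250.1980 g FAME; Y = 94.27%


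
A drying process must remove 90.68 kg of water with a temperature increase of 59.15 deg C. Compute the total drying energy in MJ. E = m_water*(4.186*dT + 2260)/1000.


E = m_water * (4.186 * dT + 2260) / 1000
= 90.68 * (4.186 * 59.15 + 2260) / 1000
= 227.3893 MJ

227.3893 MJ


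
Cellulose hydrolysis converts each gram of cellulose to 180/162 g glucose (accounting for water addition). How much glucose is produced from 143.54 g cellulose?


glucose = cellulose * 180/162
= 143.54 * 180/162
= 159.4889 g

159.4889 g


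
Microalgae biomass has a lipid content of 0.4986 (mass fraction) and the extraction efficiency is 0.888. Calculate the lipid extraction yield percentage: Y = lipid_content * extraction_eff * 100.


Y = lipid_content * extraction_eff * 100
= 0.4986 * 0.888 * 100
= 44.2757%

44.2757%


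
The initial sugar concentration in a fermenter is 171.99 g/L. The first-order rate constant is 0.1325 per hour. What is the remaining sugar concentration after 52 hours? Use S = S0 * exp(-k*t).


S = S0 * exp(-k * t)
S = 171.99 * exp(-0.1325 * 52)
S = 0.1751 g/L

0.1751 g/L


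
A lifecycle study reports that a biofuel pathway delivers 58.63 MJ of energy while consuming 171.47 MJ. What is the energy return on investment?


EROI = E_out / E_in
= 58.63 / 171.47
= 0.3419

0.3419


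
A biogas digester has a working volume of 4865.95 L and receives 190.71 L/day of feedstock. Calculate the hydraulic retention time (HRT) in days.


HRT = V / Q
= 4865.95 / 190.71
= 25.5149 days

25.5149 days


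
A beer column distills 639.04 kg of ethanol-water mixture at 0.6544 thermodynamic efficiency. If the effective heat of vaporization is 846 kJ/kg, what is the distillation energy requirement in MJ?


E = m * 846 / (eta * 1000)
= 639.04 * 846 / (0.6544 * 1000)
= 826.1428 MJ

826.1428 MJ


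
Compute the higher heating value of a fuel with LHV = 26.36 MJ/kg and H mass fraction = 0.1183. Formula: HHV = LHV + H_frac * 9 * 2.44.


HHV = LHV + H_frac * 9 * 2.44
= 26.36 + 0.1183 * 9 * 2.44
= 28.9579 MJ/kg

28.9579 MJ/kg


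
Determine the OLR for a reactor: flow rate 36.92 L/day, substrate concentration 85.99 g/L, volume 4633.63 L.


OLR = Q * S / V
= 36.92 * 85.99 / 4633.63
= 0.6852 g/L/day

0.6852 g/L/day


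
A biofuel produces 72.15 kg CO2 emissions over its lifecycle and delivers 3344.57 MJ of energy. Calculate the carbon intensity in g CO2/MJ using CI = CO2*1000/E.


CI = CO2 * 1000 / E
= 72.15 * 1000 / 3344.57
= 21.5723 g CO2/MJ

21.5723 g CO2/MJ


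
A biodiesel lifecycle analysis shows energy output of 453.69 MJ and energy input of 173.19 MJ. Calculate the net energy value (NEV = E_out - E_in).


NEV = E_out - E_in
= 453.69 - 173.19
= 280.5000 MJ

280.5000 MJ


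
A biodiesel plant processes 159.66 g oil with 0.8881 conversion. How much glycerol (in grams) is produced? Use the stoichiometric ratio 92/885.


glycerol = oil * conv * (92/885)
= 159.66 * 0.8881 * 92 / 885
= 14.7402 g

14.7402 g


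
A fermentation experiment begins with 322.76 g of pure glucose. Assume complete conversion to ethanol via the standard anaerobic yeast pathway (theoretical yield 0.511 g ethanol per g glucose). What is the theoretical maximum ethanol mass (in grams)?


Theoretical ethanol yield: m_EtOH = 0.511 * m_glucose
m_EtOH = 0.511 * 322.76 = 164.9304 g

164.9304 g


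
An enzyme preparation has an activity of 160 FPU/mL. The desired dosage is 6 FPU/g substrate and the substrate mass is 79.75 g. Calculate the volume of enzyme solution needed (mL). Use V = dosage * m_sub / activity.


V = dosage * m_sub / activity
V = 6 * 79.75 / 160
V = 2.9906 mL

2.9906 mL


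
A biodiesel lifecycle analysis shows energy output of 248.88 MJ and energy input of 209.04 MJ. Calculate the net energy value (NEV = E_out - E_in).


NEV = E_out - E_in
= 248.88 - 209.04
= 39.8400 MJ

39.8400 MJ


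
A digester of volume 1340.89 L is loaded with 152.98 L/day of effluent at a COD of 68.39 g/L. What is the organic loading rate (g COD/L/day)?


OLR = Q * S / V
= 152.98 * 68.39 / 1340.89
= 7.8025 g/L/day

7.8025 g/L/day


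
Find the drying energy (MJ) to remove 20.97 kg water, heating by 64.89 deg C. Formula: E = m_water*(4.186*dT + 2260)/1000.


E = m_water * (4.186 * dT + 2260) / 1000
= 20.97 * (4.186 * 64.89 + 2260) / 1000
= 53.0883 MJ

53.0883 MJ


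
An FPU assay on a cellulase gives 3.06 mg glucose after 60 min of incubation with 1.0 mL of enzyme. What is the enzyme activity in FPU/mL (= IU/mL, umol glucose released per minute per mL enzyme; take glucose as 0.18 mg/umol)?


Activity = glucose_mg / (0.18 mg/umol * V_mL * t_min)
= 3.06 / (0.18 * 1.0 * 60)
= 0.2833 FPU/mL

0.2833 FPU/mL


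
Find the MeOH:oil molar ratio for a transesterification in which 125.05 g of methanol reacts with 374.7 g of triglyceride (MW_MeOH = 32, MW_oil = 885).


Molar ratio = n_MeOH / n_oil = (MeOH/32) / (oil/885) = (MeOH * 885) / (32 * oil)
= (125.05 * 885) / (32 * 374.7)
= 9.2298

9.2298


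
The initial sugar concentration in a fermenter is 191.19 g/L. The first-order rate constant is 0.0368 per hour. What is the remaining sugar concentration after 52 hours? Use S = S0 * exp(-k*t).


S = S0 * exp(-k * t)
S = 191.19 * exp(-0.0368 * 52)
S = 28.2098 g/L

28.2098 g/L


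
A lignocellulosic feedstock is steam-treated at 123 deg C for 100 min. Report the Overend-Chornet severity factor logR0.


logR0 = log10(t * exp((T - 100) / 14.75))
= log10(100 * exp((123 - 100) / 14.75))
= 2.6772

2.6772


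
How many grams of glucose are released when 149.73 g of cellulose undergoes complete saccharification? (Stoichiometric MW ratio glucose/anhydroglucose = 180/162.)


glucose = cellulose * 180/162
= 149.73 * 180/162
= 166.3667 g

166.3667 g


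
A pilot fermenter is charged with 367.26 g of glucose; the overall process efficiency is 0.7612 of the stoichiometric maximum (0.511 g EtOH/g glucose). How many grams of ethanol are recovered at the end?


Actual ethanol: m = 0.511 * 367.26 * 0.7612
m = 142.8543 g

142.8543 g


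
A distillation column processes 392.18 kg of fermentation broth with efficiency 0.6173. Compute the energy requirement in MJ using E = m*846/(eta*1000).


E = m * 846 / (eta * 1000)
= 392.18 * 846 / (0.6173 * 1000)
= 537.4766 MJ

537.4766 MJ


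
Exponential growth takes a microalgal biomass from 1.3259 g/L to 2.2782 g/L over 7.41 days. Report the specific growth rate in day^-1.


mu = ln(X2/X1) / dt
= ln(2.2782/1.3259) / 7.41
= 0.0730 per day

0.0730 per day


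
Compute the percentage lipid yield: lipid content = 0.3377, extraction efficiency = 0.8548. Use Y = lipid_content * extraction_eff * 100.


Y = lipid_content * extraction_eff * 100
= 0.3377 * 0.8548 * 100
= 28.8666%

28.8666%


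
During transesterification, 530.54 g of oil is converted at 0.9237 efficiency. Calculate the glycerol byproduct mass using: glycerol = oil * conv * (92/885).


glycerol = oil * conv * (92/885)
= 530.54 * 0.9237 * 92 / 885
= 50.9441 g

50.9441 g


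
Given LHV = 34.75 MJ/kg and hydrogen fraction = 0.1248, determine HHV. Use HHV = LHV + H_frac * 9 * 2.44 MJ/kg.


HHV = LHV + H_frac * 9 * 2.44
= 34.75 + 0.1248 * 9 * 2.44
= 37.4906 MJ/kg

37.4906 MJ/kg


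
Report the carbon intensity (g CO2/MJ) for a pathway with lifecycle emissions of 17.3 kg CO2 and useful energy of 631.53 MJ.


CI = CO2 * 1000 / E
= 17.3 * 1000 / 631.53
= 27.3938 g CO2/MJ

27.3938 g CO2/MJ


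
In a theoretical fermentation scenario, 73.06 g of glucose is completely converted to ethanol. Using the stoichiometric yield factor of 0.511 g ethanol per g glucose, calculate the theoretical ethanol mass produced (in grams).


Theoretical ethanol yield: m_EtOH = 0.511 * m_glucose
m_EtOH = 0.511 * 73.06 = 37.3337 g

37.3337 g


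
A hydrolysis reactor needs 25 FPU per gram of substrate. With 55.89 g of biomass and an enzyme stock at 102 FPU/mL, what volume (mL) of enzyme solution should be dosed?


V = dosage * m_sub / activity
V = 25 * 55.89 / 102
V = 13.6985 mL

13.6985 mL


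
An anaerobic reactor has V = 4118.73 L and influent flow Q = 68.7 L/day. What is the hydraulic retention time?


HRT = V / Q
= 4118.73 / 68.7
= 59.9524 days

59.9524 days


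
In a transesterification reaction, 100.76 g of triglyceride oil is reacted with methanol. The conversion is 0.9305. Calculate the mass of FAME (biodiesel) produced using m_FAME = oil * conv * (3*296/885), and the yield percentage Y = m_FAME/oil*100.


m_FAME = oil * conv * (3 * 296 / 885) = oil * conv * (888/885)
= 100.76 * 0.9305 * 888 / 885
= 94.0750 g
Y = m_FAME / oil * 100 = conv * (888/885) * 100
= 0.9305 * 888 / 885 * 100
= 93.37%

94.0750 g FAME; Y = 93.37%


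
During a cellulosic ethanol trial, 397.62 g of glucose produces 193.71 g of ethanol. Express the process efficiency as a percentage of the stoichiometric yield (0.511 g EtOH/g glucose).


Fermentation efficiency = (actual / (0.511 * glucose)) * 100
= (193.71 / (0.511 * 397.62)) * 100
= 95.3373%

95.3373%


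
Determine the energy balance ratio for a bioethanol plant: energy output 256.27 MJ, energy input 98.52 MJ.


EROI = E_out / E_in
= 256.27 / 98.52
= 2.6012

2.6012


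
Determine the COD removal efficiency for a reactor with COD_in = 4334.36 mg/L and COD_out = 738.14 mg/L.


eta = (COD_in - COD_out) / COD_in * 100
= (4334.36 - 738.14) / 4334.36 * 100
= 82.9700%

82.9700%


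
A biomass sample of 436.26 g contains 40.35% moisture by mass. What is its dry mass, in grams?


Wd = Ww * (1 - MC/100)
= 436.26 * (1 - 40.35/100)
= 260.2291 g

260.2291 g


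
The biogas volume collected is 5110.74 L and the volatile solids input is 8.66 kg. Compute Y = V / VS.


Y = V / VS
= 5110.74 / 8.66
= 590.1547 L/kg VS

590.1547 L/kg VS


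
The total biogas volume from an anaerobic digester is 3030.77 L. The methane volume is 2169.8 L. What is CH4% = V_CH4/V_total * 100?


CH4% = V_CH4 / V_total * 100
= 2169.8 / 3030.77 * 100
= 71.5924%

71.5924%


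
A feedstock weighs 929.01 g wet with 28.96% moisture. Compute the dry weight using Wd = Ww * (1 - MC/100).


Wd = Ww * (1 - MC/100)
= 929.01 * (1 - 28.96/100)
= 659.9687 g

659.9687 g


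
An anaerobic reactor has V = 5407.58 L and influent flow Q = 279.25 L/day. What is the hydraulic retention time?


HRT = V / Q
= 5407.58 / 279.25
= 19.3647 days

19.3647 days


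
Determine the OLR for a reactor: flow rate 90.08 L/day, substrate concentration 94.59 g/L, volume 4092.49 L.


OLR = Q * S / V
= 90.08 * 94.59 / 4092.49
= 2.0820 g/L/day

2.0820 g/L/day


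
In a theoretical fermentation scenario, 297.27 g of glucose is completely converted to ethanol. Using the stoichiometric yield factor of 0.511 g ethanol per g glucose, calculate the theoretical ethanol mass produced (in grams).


Theoretical ethanol yield: m_EtOH = 0.511 * m_glucose
m_EtOH = 0.511 * 297.27 = 151.9050 g

151.9050 g


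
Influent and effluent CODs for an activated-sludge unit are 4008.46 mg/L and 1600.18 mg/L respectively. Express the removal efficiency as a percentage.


eta = (COD_in - COD_out) / COD_in * 100
= (4008.46 - 1600.18) / 4008.46 * 100
= 60.0799%

60.0799%
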